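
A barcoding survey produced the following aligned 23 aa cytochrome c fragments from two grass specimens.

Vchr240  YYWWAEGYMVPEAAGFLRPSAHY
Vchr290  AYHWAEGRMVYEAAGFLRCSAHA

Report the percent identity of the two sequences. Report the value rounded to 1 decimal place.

Mismatches occur at site 1 (Y→A), site 3 (W→H), site 8 (Y→R), site 11 (P→Y), site 19 (P→C), site 23 (Y→A).
17 of the 23 sites match, so the percent identity is 17/23 × 100 = 73.9%.

73.9%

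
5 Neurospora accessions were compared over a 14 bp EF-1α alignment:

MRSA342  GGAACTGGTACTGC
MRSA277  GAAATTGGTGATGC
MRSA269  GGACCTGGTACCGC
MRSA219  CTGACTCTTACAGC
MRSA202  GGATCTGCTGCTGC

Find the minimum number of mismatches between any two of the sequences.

2

Pairwise Hamming distances:
  MRSA342 vs MRSA277: 4
  MRSA342 vs MRSA269: 2
  MRSA342 vs MRSA219: 6
  MRSA342 vs MRSA202: 3
  MRSA277 vs MRSA269: 6
  MRSA277 vs MRSA219: 9
  MRSA277 vs MRSA202: 5
  MRSA269 vs MRSA219: 7
  MRSA269 vs MRSA202: 4
  MRSA219 vs MRSA202: 8
The smallest is 2, between MRSA342 and MRSA269.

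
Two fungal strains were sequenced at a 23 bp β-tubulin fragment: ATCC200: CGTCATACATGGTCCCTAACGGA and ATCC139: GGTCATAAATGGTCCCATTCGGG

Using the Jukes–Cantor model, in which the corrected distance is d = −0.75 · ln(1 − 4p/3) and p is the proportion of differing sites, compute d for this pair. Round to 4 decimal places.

0.3206

The sequences differ at positions 1 (C/G), 8 (C/A), 17 (T/A), 18 (A/T), 19 (A/T), 23 (A/G).
p = 6/23 = 0.260870.
d = −0.75 · ln(1 − (4/3)·0.260870) = −0.75 · ln(0.652173) = −0.75 · (-0.427445) = 0.3206.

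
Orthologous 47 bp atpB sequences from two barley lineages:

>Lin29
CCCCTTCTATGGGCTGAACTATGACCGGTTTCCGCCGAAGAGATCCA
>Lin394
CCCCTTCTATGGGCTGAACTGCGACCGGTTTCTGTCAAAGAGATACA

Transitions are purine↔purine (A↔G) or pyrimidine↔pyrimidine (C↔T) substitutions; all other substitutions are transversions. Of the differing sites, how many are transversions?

The sequences differ at positions 21 (A/G, transition), 22 (T/C, transition), 33 (C/T, transition), 35 (C/T, transition), 37 (G/A, transition), 45 (C/A, transversion).
Of the 6 differences, 5 transitions and 1 transversion, so the answer is 1.

1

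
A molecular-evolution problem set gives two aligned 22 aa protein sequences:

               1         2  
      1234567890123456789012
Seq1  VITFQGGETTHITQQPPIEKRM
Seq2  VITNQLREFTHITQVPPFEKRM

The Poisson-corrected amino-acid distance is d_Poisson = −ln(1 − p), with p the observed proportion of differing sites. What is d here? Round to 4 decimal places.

0.3185

Mismatches occur at site 4 (F/N), site 6 (G/L), site 7 (G/R), site 9 (T/F), site 15 (Q/V), site 18 (I/F).
p = 6/22 = 0.272727.
d = −ln(1 − 0.272727) = −ln(0.727273) = 0.3185.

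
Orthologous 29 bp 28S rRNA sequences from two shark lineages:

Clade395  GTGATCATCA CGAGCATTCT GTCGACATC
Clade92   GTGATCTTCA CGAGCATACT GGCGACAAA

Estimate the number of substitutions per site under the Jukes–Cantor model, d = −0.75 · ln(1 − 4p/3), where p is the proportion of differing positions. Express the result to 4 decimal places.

The sequences differ at positions 7 (A/T), 18 (T/A), 22 (T/G), 28 (T/A), 29 (C/A).
p = 5/29 = 0.172414.
d = −0.75 · ln(1 − (4/3)·0.172414) = −0.75 · ln(0.770115) = −0.75 · (-0.261215) = 0.1959.

0.1959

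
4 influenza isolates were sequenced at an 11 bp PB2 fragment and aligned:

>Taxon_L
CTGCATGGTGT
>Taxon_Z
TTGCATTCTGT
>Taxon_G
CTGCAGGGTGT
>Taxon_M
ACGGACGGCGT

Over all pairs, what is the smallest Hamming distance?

Pairwise Hamming distances:
  Taxon_L vs Taxon_Z: 3
  Taxon_L vs Taxon_G: 1
  Taxon_L vs Taxon_M: 5
  Taxon_Z vs Taxon_G: 4
  Taxon_Z vs Taxon_M: 7
  Taxon_G vs Taxon_M: 5
The smallest is 1, between Taxon_L and Taxon_G.

1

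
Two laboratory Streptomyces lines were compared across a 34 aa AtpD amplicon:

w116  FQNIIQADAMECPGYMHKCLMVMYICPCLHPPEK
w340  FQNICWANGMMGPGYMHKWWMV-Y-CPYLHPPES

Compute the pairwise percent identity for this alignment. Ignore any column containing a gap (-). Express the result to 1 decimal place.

68.8%

Excluding the 2 gap columns leaves 32 comparable sites.
Mismatches occur at site 5 (I/C), site 6 (Q/W), site 8 (D/N), site 9 (A/G), site 11 (E/M), site 12 (C/G), site 19 (C/W), site 20 (L/W), site 28 (C/Y), site 34 (K/S).
22 of the 32 comparable sites match, so the percent identity is 22/32 × 100 = 68.8%.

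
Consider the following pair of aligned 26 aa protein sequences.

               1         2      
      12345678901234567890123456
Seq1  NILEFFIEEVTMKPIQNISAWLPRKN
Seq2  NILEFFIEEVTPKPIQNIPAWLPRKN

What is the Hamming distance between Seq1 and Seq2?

Differing sites — 12:M/P; 19:S/P.
That gives 2 mismatches out of 26 aligned sites, so the Hamming distance is 2.

2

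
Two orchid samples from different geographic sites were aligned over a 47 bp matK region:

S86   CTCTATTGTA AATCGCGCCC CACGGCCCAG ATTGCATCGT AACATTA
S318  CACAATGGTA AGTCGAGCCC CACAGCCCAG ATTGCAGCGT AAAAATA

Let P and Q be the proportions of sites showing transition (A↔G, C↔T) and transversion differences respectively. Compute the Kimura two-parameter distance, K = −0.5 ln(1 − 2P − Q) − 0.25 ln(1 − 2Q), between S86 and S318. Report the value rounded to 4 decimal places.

0.2217

Mismatches occur at site 2 (T/A, transversion), site 4 (T/A, transversion), site 7 (T/G, transversion), site 12 (A/G, transition), site 16 (C/A, transversion), site 24 (G/A, transition), site 37 (T/G, transversion), site 43 (C/A, transversion), site 45 (T/A, transversion).
Of the 9 differences, 2 transitions and 7 transversions over 47 sites: P = 2/47 = 0.042553, Q = 7/47 = 0.148936.
d = −0.5·ln(0.765958) − 0.25·ln(0.702128) = −0.5·(-0.266628) − 0.25·(-0.353640) = 0.2217.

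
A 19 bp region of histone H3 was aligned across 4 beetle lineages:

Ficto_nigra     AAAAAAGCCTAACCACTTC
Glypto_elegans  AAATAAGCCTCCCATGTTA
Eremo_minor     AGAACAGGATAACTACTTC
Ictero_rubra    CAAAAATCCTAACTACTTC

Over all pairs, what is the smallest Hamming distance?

3

Pairwise Hamming distances:
  Ficto_nigra vs Glypto_elegans: 7
  Ficto_nigra vs Eremo_minor: 5
  Ficto_nigra vs Ictero_rubra: 3
  Glypto_elegans vs Eremo_minor: 11
  Glypto_elegans vs Ictero_rubra: 9
  Eremo_minor vs Ictero_rubra: 6
The smallest is 3, between Ficto_nigra and Ictero_rubra.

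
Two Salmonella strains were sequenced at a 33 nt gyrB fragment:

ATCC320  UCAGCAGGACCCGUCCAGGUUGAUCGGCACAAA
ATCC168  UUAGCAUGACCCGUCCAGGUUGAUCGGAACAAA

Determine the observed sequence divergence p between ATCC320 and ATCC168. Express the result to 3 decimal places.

Mismatches occur at site 2 (C/U), site 7 (G/U), site 28 (C/A).
There are 3 differences over 33 sites, so p = 3/33 = 0.091.

0.091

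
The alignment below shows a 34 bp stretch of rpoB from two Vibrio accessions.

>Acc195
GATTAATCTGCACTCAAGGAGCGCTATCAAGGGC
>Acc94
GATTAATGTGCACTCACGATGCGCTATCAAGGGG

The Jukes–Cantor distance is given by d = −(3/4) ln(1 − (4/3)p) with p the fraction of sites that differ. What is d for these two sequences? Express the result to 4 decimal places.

0.1637

Differing sites — 8:C/G; 17:A/C; 19:G/A; 20:A/T; 34:C/G.
p = 5/34 = 0.147059.
d = −0.75 · ln(1 − (4/3)·0.147059) = −0.75 · ln(0.803921) = −0.75 · (-0.218254) = 0.1637.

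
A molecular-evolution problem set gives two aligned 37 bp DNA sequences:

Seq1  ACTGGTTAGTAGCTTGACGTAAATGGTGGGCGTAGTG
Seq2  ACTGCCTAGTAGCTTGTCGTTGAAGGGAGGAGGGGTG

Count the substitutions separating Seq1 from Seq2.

Mismatches occur at site 5 (G↔C), site 6 (T↔C), site 17 (A↔T), site 21 (A↔T), site 22 (A↔G), site 24 (T↔A), site 27 (T↔G), site 28 (G↔A), site 31 (C↔A), site 33 (T↔G), site 34 (A↔G).
That gives 11 mismatches out of 37 aligned sites, so the Hamming distance is 11.

11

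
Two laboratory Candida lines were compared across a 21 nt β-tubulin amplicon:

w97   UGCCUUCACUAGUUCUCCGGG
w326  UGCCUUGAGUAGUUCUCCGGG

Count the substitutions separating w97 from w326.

Mismatches occur at site 7 (C↔G), site 9 (C↔G).
That gives 2 mismatches out of 21 aligned sites, so the Hamming distance is 2.

2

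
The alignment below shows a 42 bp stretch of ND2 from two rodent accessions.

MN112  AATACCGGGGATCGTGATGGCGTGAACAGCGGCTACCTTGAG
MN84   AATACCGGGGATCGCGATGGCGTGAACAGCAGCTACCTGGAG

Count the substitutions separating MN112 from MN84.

3

Mismatches occur at site 15 (T↔C), site 31 (G↔A), site 39 (T↔G).
That gives 3 mismatches out of 42 aligned sites, so the Hamming distance is 3.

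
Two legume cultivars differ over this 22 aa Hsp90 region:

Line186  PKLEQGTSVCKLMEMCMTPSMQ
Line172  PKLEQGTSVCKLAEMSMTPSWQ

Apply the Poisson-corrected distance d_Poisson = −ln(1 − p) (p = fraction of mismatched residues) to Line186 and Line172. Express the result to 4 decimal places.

0.1466

Mismatches occur at site 13 (M/A), site 16 (C/S), site 21 (M/W).
p = 3/22 = 0.136364.
d = −ln(1 − 0.136364) = −ln(0.863636) = 0.1466.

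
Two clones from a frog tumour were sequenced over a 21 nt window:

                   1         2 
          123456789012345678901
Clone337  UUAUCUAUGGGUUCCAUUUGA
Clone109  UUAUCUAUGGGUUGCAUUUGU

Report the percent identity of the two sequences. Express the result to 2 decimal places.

Differing sites — 14:C/G; 21:A/U.
19 of the 21 sites match, so the percent identity is 19/21 × 100 = 90.48%.

90.48%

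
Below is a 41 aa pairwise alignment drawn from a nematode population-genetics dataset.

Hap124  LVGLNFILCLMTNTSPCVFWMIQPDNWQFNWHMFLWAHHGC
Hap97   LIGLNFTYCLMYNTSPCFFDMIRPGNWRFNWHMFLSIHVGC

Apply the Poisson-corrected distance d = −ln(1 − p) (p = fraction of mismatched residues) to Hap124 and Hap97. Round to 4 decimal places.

Differing sites — 2:V/I; 7:I/T; 8:L/Y; 12:T/Y; 18:V/F; 20:W/D; 23:Q/R; 25:D/G; 28:Q/R; 36:W/S; 37:A/I; 39:H/V.
p = 12/41 = 0.292683.
d = −ln(1 − 0.292683) = −ln(0.707317) = 0.3463.

0.3463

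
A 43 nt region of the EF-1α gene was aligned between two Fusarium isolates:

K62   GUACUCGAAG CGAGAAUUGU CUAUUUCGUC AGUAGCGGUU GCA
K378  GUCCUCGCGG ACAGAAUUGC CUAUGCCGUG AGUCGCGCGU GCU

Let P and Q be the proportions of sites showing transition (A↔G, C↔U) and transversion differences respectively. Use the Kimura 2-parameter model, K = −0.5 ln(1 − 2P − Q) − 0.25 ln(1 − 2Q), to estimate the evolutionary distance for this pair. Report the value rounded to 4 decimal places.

0.3891

The sequences differ at positions 3 (A/C, transversion), 8 (A/C, transversion), 9 (A/G, transition), 11 (C/A, transversion), 12 (G/C, transversion), 20 (U/C, transition), 25 (U/G, transversion), 26 (U/C, transition), 30 (C/G, transversion), 34 (A/C, transversion), 38 (G/C, transversion), 39 (U/G, transversion), 43 (A/U, transversion).
Of the 13 differences, 3 transitions and 10 transversions over 43 sites: P = 3/43 = 0.069767, Q = 10/43 = 0.232558.
d = −0.5·ln(0.627908) − 0.25·ln(0.534884) = −0.5·(-0.465362) − 0.25·(-0.625705) = 0.3891.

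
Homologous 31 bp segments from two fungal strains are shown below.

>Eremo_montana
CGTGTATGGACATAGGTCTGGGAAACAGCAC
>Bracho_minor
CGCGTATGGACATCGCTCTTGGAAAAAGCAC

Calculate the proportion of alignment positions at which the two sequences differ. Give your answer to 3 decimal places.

Mismatches occur at site 3 (T/C), site 14 (A/C), site 16 (G/C), site 20 (G/T), site 26 (C/A).
There are 5 differences over 31 sites, so p = 5/31 = 0.161.

0.161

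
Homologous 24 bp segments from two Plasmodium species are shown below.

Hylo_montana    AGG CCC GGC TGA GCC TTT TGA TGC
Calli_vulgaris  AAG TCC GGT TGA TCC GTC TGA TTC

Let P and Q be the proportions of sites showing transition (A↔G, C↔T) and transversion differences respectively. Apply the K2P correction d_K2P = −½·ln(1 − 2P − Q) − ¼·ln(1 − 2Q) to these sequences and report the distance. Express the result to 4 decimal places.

0.3785

Mismatches occur at site 2 (G/A, transition), site 4 (C/T, transition), site 9 (C/T, transition), site 13 (G/T, transversion), site 16 (T/G, transversion), site 18 (T/C, transition), site 23 (G/T, transversion).
Of the 7 differences, 4 transitions and 3 transversions over 24 sites: P = 4/24 = 0.166667, Q = 3/24 = 0.125000.
d = −0.5·ln(0.541666) − 0.25·ln(0.750000) = −0.5·(-0.613106) − 0.25·(-0.287682) = 0.3785.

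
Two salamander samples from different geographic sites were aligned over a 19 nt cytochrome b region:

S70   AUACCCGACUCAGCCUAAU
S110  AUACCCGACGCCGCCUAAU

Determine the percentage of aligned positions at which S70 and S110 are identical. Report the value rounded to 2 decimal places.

Mismatches occur at site 10 (U→G), site 12 (A→C).
17 of the 19 sites match, so the percent identity is 17/19 × 100 = 89.47%.

89.47%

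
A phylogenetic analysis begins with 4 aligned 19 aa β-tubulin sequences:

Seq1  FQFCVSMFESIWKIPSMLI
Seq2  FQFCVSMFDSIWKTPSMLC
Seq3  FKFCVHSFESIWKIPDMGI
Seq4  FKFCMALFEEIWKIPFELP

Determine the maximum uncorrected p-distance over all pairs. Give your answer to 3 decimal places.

Pairwise Hamming distances:
  Seq1 vs Seq2: 3
  Seq1 vs Seq3: 5
  Seq1 vs Seq4: 8
  Seq2 vs Seq3: 8
  Seq2 vs Seq4: 10
  Seq3 vs Seq4: 8
The largest is 10 mismatches, between Seq2 and Seq4; p = 10/19 = 0.526.

0.526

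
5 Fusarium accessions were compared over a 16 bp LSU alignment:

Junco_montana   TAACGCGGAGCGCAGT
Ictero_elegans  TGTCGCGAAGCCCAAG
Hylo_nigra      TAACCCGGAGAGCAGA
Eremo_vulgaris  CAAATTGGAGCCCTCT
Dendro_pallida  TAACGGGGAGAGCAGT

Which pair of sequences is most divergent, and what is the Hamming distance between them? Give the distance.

Pairwise Hamming distances:
  Junco_montana vs Ictero_elegans: 6
  Junco_montana vs Hylo_nigra: 3
  Junco_montana vs Eremo_vulgaris: 7
  Junco_montana vs Dendro_pallida: 2
  Ictero_elegans vs Hylo_nigra: 8
  Ictero_elegans vs Eremo_vulgaris: 10
  Ictero_elegans vs Dendro_pallida: 8
  Hylo_nigra vs Eremo_vulgaris: 9
  Hylo_nigra vs Dendro_pallida: 3
  Eremo_vulgaris vs Dendro_pallida: 8
The largest is 10, between Ictero_elegans and Eremo_vulgaris.

10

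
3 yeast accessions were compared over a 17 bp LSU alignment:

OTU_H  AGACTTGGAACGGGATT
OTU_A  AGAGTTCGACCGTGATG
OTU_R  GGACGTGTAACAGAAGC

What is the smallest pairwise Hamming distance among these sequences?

Pairwise Hamming distances:
  OTU_H vs OTU_A: 5
  OTU_H vs OTU_R: 7
  OTU_A vs OTU_R: 11
The smallest is 5, between OTU_H and OTU_A.

5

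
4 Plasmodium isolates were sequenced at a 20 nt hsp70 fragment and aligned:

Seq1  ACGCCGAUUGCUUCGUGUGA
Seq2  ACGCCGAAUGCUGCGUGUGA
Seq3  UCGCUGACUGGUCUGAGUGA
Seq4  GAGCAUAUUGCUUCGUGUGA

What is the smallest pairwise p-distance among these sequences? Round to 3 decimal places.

0.100

Pairwise Hamming distances:
  Seq1 vs Seq2: 2
  Seq1 vs Seq3: 7
  Seq1 vs Seq4: 4
  Seq2 vs Seq3: 7
  Seq2 vs Seq4: 6
  Seq3 vs Seq4: 9
The smallest is 2 mismatches, between Seq1 and Seq2; p = 2/20 = 0.100.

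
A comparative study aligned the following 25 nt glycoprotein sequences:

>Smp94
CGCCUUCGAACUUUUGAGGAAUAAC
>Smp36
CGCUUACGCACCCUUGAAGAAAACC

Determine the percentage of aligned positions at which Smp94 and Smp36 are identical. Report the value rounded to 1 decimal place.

Mismatches occur at site 4 (C↔U), site 6 (U↔A), site 9 (A↔C), site 12 (U↔C), site 13 (U↔C), site 18 (G↔A), site 22 (U↔A), site 24 (A↔C).
17 of the 25 sites match, so the percent identity is 17/25 × 100 = 68.0%.

68.0%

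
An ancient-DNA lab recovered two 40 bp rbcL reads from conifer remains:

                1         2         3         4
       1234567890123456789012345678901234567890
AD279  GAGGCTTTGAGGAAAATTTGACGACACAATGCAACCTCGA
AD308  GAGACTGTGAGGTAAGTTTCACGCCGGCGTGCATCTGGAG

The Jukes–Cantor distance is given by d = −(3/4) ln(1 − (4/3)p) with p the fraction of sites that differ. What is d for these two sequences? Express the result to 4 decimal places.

0.5716

Mismatches occur at site 4 (G/A), site 7 (T/G), site 13 (A/T), site 16 (A/G), site 20 (G/C), site 24 (A/C), site 26 (A/G), site 27 (C/G), site 28 (A/C), site 29 (A/G), site 34 (A/T), site 36 (C/T), site 37 (T/G), site 38 (C/G), site 39 (G/A), site 40 (A/G).
p = 16/40 = 0.400000.
d = −0.75 · ln(1 − (4/3)·0.400000) = −0.75 · ln(0.466667) = −0.75 · (-0.762139) = 0.5716.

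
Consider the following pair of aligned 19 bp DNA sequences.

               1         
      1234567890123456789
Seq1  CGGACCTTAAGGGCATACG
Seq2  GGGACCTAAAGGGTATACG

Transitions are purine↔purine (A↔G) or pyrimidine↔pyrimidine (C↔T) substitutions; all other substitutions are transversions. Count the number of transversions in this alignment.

2

Mismatches occur at site 1 (C/G, transversion), site 8 (T/A, transversion), site 14 (C/T, transition).
Of the 3 differences, 1 transition and 2 transversions, so the answer is 2.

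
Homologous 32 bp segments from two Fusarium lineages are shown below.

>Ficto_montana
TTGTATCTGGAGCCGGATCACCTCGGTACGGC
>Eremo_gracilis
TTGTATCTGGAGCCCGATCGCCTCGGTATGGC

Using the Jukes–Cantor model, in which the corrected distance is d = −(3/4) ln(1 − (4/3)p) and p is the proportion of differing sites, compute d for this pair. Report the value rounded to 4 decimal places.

Differing sites — 15:G/C; 20:A/G; 29:C/T.
p = 3/32 = 0.093750.
d = −0.75 · ln(1 − (4/3)·0.093750) = −0.75 · ln(0.875000) = −0.75 · (-0.133531) = 0.1001.

0.1001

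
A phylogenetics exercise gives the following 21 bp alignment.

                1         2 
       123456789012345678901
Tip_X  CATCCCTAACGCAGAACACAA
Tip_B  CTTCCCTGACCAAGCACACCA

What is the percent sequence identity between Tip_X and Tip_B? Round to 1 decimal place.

The sequences differ at positions 2 (A/T), 8 (A/G), 11 (G/C), 12 (C/A), 15 (A/C), 20 (A/C).
15 of the 21 sites match, so the percent identity is 15/21 × 100 = 71.4%.

71.4%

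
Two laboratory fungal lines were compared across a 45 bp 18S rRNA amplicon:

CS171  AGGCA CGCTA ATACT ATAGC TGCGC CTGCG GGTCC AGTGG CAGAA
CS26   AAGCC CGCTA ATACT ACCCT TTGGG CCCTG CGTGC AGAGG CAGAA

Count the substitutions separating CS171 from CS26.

15

Mismatches occur at site 2 (G→A), site 5 (A→C), site 17 (T→C), site 18 (A→C), site 19 (G→C), site 20 (C→T), site 22 (G→T), site 23 (C→G), site 25 (C→G), site 27 (T→C), site 28 (G→C), site 29 (C→T), site 31 (G→C), site 34 (C→G), site 38 (T→A).
That gives 15 mismatches out of 45 aligned sites, so the Hamming distance is 15.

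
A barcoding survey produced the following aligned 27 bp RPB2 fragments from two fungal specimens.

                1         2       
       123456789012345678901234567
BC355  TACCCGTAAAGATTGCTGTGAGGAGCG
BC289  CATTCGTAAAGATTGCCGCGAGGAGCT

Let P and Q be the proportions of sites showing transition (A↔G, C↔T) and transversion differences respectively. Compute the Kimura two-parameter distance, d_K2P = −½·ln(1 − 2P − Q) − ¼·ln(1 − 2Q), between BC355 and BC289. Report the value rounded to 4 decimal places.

Differing sites — 1:T/C (Ti); 3:C/T (Ti); 4:C/T (Ti); 17:T/C (Ti); 19:T/C (Ti); 27:G/T (Tv).
Of the 6 differences, 5 transitions and 1 transversion over 27 sites: P = 5/27 = 0.185185, Q = 1/27 = 0.037037.
d = −0.5·ln(0.592593) − 0.25·ln(0.925926) = −0.5·(-0.523247) − 0.25·(-0.076961) = 0.2809.

0.2809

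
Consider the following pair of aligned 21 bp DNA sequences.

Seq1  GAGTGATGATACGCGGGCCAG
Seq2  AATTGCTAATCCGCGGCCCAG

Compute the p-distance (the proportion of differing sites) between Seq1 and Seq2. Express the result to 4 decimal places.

The sequences differ at positions 1 (G/A), 3 (G/T), 6 (A/C), 8 (G/A), 11 (A/C), 17 (G/C).
There are 6 differences over 21 sites, so p = 6/21 = 0.2857.

0.2857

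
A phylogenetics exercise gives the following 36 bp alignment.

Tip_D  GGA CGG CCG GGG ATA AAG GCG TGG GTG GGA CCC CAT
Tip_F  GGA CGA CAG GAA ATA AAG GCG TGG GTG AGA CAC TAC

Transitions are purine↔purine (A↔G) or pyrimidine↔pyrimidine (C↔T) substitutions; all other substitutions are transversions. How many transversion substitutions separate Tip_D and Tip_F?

Mismatches occur at site 6 (G→A, transition), site 8 (C→A, transversion), site 11 (G→A, transition), site 12 (G→A, transition), site 28 (G→A, transition), site 32 (C→A, transversion), site 34 (C→T, transition), site 36 (T→C, transition).
Of the 8 differences, 6 transitions and 2 transversions, so the answer is 2.

2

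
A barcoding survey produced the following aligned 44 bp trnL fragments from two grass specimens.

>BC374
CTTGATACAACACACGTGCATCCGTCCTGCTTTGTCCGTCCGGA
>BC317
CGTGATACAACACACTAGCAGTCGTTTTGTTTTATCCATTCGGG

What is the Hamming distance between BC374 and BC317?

Differing sites — 2:T/G; 16:G/T; 17:T/A; 21:T/G; 22:C/T; 26:C/T; 27:C/T; 30:C/T; 34:G/A; 38:G/A; 40:C/T; 44:A/G.
That gives 12 mismatches out of 44 aligned sites, so the Hamming distance is 12.

12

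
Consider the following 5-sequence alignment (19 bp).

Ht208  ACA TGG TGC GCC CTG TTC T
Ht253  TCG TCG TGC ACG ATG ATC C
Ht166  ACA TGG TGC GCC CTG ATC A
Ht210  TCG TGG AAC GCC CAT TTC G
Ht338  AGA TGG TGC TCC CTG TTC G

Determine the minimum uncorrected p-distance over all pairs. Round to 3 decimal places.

Pairwise Hamming distances:
  Ht208 vs Ht253: 8
  Ht208 vs Ht166: 2
  Ht208 vs Ht210: 7
  Ht208 vs Ht338: 3
  Ht253 vs Ht166: 7
  Ht253 vs Ht210: 10
  Ht253 vs Ht338: 9
  Ht166 vs Ht210: 8
  Ht166 vs Ht338: 4
  Ht210 vs Ht338: 8
The smallest is 2 mismatches, between Ht208 and Ht166; p = 2/19 = 0.105.

0.105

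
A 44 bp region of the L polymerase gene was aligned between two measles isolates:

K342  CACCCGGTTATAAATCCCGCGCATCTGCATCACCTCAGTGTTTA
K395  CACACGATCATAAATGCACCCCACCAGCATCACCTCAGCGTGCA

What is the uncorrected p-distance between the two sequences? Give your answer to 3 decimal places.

Differing sites — 4:C/A; 7:G/A; 9:T/C; 16:C/G; 18:C/A; 19:G/C; 21:G/C; 24:T/C; 26:T/A; 39:T/C; 42:T/G; 43:T/C.
There are 12 differences over 44 sites, so p = 12/44 = 0.273.

0.273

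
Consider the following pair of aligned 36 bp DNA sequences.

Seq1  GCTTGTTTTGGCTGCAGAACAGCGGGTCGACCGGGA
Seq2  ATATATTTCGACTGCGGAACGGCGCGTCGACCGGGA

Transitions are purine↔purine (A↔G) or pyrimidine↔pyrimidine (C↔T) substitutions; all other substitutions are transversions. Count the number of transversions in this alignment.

2

Differing sites — 1:G/A (Ti); 2:C/T (Ti); 3:T/A (Tv); 5:G/A (Ti); 9:T/C (Ti); 11:G/A (Ti); 16:A/G (Ti); 21:A/G (Ti); 25:G/C (Tv).
Of the 9 differences, 7 transitions and 2 transversions, so the answer is 2.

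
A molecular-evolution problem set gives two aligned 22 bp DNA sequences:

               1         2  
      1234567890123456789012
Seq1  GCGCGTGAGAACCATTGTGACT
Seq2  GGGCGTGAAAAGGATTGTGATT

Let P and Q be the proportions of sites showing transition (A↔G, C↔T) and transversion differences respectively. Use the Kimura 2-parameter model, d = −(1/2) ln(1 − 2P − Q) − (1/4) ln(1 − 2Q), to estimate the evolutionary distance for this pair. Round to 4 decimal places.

Mismatches occur at site 2 (C→G, transversion), site 9 (G→A, transition), site 12 (C→G, transversion), site 13 (C→G, transversion), site 21 (C→T, transition).
Of the 5 differences, 2 transitions and 3 transversions over 22 sites: P = 2/22 = 0.090909, Q = 3/22 = 0.136364.
d = −0.5·ln(0.681818) − 0.25·ln(0.727272) = −0.5·(-0.382993) − 0.25·(-0.318455) = 0.2711.

0.2711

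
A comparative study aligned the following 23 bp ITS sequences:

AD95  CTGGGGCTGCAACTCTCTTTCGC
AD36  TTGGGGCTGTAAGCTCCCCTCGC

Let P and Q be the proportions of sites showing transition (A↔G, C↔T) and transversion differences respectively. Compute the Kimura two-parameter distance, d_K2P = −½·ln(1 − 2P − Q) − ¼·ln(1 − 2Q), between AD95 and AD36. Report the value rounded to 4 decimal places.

The sequences differ at positions 1 (C/T, transition), 10 (C/T, transition), 13 (C/G, transversion), 14 (T/C, transition), 15 (C/T, transition), 16 (T/C, transition), 18 (T/C, transition), 19 (T/C, transition).
Of the 8 differences, 7 transitions and 1 transversion over 23 sites: P = 7/23 = 0.304348, Q = 1/23 = 0.043478.
d = −0.5·ln(0.347826) − 0.25·ln(0.913044) = −0.5·(-1.056053) − 0.25·(-0.090971) = 0.5508.

0.5508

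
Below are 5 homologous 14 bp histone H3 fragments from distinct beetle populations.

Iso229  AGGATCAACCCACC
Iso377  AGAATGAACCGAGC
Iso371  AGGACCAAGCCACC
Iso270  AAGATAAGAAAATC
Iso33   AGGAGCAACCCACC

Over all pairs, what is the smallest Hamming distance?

Pairwise Hamming distances:
  Iso229 vs Iso377: 4
  Iso229 vs Iso371: 2
  Iso229 vs Iso270: 7
  Iso229 vs Iso33: 1
  Iso377 vs Iso371: 6
  Iso377 vs Iso270: 8
  Iso377 vs Iso33: 5
  Iso371 vs Iso270: 8
  Iso371 vs Iso33: 2
  Iso270 vs Iso33: 8
The smallest is 1, between Iso229 and Iso33.

1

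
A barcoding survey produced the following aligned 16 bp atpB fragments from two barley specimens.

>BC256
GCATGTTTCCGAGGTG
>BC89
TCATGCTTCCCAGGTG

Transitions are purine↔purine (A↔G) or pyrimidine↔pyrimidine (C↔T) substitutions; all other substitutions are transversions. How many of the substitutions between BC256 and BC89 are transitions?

The sequences differ at positions 1 (G/T, transversion), 6 (T/C, transition), 11 (G/C, transversion).
Of the 3 differences, 1 transition and 2 transversions, so the answer is 1.

1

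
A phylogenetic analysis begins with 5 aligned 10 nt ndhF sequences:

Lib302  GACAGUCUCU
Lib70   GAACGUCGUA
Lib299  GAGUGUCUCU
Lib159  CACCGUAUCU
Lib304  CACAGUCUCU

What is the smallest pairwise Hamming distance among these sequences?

Pairwise Hamming distances:
  Lib302 vs Lib70: 5
  Lib302 vs Lib299: 2
  Lib302 vs Lib159: 3
  Lib302 vs Lib304: 1
  Lib70 vs Lib299: 5
  Lib70 vs Lib159: 6
  Lib70 vs Lib304: 6
  Lib299 vs Lib159: 4
  Lib299 vs Lib304: 3
  Lib159 vs Lib304: 2
The smallest is 1, between Lib302 and Lib304.

1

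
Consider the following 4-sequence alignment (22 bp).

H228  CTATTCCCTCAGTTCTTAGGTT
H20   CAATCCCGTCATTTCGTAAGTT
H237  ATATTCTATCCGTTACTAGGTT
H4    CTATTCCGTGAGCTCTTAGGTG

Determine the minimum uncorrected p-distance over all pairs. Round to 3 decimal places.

0.182

Pairwise Hamming distances:
  H228 vs H20: 6
  H228 vs H237: 6
  H228 vs H4: 4
  H20 vs H237: 10
  H20 vs H4: 8
  H237 vs H4: 9
The smallest is 4 mismatches, between H228 and H4; p = 4/22 = 0.182.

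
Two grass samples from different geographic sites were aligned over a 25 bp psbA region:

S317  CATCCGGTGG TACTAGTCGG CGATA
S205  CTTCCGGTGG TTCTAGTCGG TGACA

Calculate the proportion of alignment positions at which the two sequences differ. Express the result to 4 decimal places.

0.1600

Mismatches occur at site 2 (A→T), site 12 (A→T), site 21 (C→T), site 24 (T→C).
There are 4 differences over 25 sites, so p = 4/25 = 0.1600.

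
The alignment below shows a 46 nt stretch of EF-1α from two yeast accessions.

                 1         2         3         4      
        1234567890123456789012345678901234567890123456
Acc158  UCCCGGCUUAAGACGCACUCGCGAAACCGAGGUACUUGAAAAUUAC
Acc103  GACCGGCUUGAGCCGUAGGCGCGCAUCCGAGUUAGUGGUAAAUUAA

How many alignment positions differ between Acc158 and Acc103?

14

Mismatches occur at site 1 (U→G), site 2 (C→A), site 10 (A→G), site 13 (A→C), site 16 (C→U), site 18 (C→G), site 19 (U→G), site 24 (A→C), site 26 (A→U), site 32 (G→U), site 35 (C→G), site 37 (U→G), site 39 (A→U), site 46 (C→A).
That gives 14 mismatches out of 46 aligned sites, so the Hamming distance is 14.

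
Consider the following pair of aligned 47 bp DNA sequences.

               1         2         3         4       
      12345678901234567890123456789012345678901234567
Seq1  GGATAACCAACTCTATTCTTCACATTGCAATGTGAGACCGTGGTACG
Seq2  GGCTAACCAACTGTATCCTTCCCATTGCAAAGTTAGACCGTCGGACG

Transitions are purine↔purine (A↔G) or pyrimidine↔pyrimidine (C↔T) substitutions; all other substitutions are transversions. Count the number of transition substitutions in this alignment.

The sequences differ at positions 3 (A/C, transversion), 13 (C/G, transversion), 17 (T/C, transition), 22 (A/C, transversion), 31 (T/A, transversion), 34 (G/T, transversion), 42 (G/C, transversion), 44 (T/G, transversion).
Of the 8 differences, 1 transition and 7 transversions, so the answer is 1.

1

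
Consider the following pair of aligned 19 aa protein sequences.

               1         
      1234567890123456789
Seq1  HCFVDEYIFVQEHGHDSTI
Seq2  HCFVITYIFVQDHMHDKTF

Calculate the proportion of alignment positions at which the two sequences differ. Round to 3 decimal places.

Mismatches occur at site 5 (D↔I), site 6 (E↔T), site 12 (E↔D), site 14 (G↔M), site 17 (S↔K), site 19 (I↔F).
There are 6 differences over 19 sites, so p = 6/19 = 0.316.

0.316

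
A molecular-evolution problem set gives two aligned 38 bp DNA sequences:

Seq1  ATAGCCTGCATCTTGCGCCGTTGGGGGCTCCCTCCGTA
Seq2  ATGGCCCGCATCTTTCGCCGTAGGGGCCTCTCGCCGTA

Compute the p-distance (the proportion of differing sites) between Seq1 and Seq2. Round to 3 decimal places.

Differing sites — 3:A/G; 7:T/C; 15:G/T; 22:T/A; 27:G/C; 31:C/T; 33:T/G.
There are 7 differences over 38 sites, so p = 7/38 = 0.184.

0.184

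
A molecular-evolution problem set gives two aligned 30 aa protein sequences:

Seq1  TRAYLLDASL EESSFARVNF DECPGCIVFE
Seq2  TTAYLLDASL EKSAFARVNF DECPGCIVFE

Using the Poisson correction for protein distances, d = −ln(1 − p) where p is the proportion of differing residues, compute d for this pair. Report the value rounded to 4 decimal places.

0.1054

Differing sites — 2:R/T; 12:E/K; 14:S/A.
p = 3/30 = 0.100000.
d = −ln(1 − 0.100000) = −ln(0.900000) = 0.1054.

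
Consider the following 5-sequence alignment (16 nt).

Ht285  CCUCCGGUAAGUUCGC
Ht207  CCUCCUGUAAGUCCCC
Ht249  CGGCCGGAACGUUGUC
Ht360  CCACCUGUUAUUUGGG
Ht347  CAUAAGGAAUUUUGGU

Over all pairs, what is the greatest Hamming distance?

11

Pairwise Hamming distances:
  Ht285 vs Ht207: 3
  Ht285 vs Ht249: 6
  Ht285 vs Ht360: 6
  Ht285 vs Ht347: 8
  Ht207 vs Ht249: 8
  Ht207 vs Ht360: 7
  Ht207 vs Ht347: 11
  Ht249 vs Ht360: 9
  Ht249 vs Ht347: 8
  Ht360 vs Ht347: 9
The largest is 11, between Ht207 and Ht347.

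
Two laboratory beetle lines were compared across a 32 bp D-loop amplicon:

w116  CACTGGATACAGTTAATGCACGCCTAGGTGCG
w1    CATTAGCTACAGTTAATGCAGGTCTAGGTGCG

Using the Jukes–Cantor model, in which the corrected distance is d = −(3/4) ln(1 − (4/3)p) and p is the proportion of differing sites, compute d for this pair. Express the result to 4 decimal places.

The sequences differ at positions 3 (C/T), 5 (G/A), 7 (A/C), 21 (C/G), 23 (C/T).
p = 5/32 = 0.156250.
d = −0.75 · ln(1 − (4/3)·0.156250) = −0.75 · ln(0.791667) = −0.75 · (-0.233614) = 0.1752.

0.1752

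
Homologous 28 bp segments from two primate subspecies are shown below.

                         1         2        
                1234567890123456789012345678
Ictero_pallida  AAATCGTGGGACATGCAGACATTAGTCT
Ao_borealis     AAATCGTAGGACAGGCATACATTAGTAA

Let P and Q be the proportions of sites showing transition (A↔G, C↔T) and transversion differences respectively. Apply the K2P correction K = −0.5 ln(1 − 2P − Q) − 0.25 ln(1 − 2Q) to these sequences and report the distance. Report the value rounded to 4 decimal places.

The sequences differ at positions 8 (G/A, transition), 14 (T/G, transversion), 18 (G/T, transversion), 27 (C/A, transversion), 28 (T/A, transversion).
Of the 5 differences, 1 transition and 4 transversions over 28 sites: P = 1/28 = 0.035714, Q = 4/28 = 0.142857.
d = −0.5·ln(0.785715) − 0.25·ln(0.714286) = −0.5·(-0.241161) − 0.25·(-0.336472) = 0.2047.

0.2047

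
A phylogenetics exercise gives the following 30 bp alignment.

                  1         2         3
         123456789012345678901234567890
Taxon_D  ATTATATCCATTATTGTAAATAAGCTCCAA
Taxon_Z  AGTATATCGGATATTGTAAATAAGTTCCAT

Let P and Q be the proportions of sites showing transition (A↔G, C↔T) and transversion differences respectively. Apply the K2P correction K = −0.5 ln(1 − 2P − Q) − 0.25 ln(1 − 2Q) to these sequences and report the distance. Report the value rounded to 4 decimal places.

0.2326

The sequences differ at positions 2 (T/G, transversion), 9 (C/G, transversion), 10 (A/G, transition), 11 (T/A, transversion), 25 (C/T, transition), 30 (A/T, transversion).
Of the 6 differences, 2 transitions and 4 transversions over 30 sites: P = 2/30 = 0.066667, Q = 4/30 = 0.133333.
d = −0.5·ln(0.733333) − 0.25·ln(0.733334) = −0.5·(-0.310155) − 0.25·(-0.310154) = 0.2326.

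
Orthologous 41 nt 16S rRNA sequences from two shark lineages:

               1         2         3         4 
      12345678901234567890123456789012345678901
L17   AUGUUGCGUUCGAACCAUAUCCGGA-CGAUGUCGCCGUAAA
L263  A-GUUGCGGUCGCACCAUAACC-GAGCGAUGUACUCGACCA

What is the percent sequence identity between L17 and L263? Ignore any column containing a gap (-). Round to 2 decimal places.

Excluding the 3 gap columns leaves 38 comparable sites.
The sequences differ at positions 9 (U/G), 13 (A/C), 20 (U/A), 33 (C/A), 34 (G/C), 35 (C/U), 38 (U/A), 39 (A/C), 40 (A/C).
29 of the 38 comparable sites match, so the percent identity is 29/38 × 100 = 76.32%.

76.32%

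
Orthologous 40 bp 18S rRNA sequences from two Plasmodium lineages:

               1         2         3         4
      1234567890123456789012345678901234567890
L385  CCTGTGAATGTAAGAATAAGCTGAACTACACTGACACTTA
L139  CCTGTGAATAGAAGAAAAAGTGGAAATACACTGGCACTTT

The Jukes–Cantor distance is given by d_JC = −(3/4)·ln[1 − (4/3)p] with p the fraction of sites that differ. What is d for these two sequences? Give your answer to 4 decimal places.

0.2326

The sequences differ at positions 10 (G/A), 11 (T/G), 17 (T/A), 21 (C/T), 22 (T/G), 26 (C/A), 34 (A/G), 40 (A/T).
p = 8/40 = 0.200000.
d = −0.75 · ln(1 − (4/3)·0.200000) = −0.75 · ln(0.733333) = −0.75 · (-0.310155) = 0.2326.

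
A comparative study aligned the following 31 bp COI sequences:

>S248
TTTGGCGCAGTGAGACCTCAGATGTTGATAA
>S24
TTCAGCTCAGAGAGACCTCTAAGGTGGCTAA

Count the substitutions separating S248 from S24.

Differing sites — 3:T/C; 4:G/A; 7:G/T; 11:T/A; 20:A/T; 21:G/A; 23:T/G; 26:T/G; 28:A/C.
That gives 9 mismatches out of 31 aligned sites, so the Hamming distance is 9.

9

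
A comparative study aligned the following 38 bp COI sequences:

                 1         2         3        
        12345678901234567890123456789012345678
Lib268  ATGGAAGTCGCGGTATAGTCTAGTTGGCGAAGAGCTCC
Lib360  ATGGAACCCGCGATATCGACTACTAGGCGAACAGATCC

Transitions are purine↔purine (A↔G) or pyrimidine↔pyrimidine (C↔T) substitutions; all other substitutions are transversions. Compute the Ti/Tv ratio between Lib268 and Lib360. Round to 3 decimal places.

0.286

Differing sites — 7:G/C (Tv); 8:T/C (Ti); 13:G/A (Ti); 17:A/C (Tv); 19:T/A (Tv); 23:G/C (Tv); 25:T/A (Tv); 32:G/C (Tv); 35:C/A (Tv).
Of the 9 differences, 2 transitions and 7 transversions, so Ti/Tv = 2/7 = 0.286.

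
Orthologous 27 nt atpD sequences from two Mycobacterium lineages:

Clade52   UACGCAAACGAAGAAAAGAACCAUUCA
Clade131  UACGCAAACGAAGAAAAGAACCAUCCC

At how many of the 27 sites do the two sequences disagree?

2

Differing sites — 25:U/C; 27:A/C.
That gives 2 mismatches out of 27 aligned sites, so the Hamming distance is 2.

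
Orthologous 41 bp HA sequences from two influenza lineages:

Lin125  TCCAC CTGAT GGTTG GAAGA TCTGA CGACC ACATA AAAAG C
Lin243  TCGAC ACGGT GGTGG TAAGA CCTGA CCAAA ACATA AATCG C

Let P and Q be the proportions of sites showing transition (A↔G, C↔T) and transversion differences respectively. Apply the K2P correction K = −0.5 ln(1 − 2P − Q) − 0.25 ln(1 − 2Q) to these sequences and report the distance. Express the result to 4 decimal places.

0.3723

Differing sites — 3:C/G (Tv); 6:C/A (Tv); 7:T/C (Ti); 9:A/G (Ti); 14:T/G (Tv); 16:G/T (Tv); 21:T/C (Ti); 27:G/C (Tv); 29:C/A (Tv); 30:C/A (Tv); 38:A/T (Tv); 39:A/C (Tv).
Of the 12 differences, 3 transitions and 9 transversions over 41 sites: P = 3/41 = 0.073171, Q = 9/41 = 0.219512.
d = −0.5·ln(0.634146) − 0.25·ln(0.560976) = −0.5·(-0.455476) − 0.25·(-0.578077) = 0.3723.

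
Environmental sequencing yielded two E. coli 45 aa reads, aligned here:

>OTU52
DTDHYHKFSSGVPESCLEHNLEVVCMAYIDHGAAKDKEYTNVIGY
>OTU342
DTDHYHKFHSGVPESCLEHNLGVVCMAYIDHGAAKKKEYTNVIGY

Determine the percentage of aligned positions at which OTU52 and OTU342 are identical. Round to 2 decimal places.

Mismatches occur at site 9 (S/H), site 22 (E/G), site 36 (D/K).
42 of the 45 sites match, so the percent identity is 42/45 × 100 = 93.33%.

93.33%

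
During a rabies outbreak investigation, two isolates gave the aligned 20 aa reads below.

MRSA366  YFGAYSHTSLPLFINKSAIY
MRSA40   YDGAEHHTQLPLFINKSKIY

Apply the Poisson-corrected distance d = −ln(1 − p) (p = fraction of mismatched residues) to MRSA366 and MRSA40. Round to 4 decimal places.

0.2877

Differing sites — 2:F/D; 5:Y/E; 6:S/H; 9:S/Q; 18:A/K.
p = 5/20 = 0.250000.
d = −ln(1 − 0.250000) = −ln(0.750000) = 0.2877.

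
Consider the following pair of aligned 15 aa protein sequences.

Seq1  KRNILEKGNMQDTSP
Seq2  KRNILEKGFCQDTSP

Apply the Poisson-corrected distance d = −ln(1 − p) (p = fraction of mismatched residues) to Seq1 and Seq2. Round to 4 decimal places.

0.1431

Mismatches occur at site 9 (N→F), site 10 (M→C).
p = 2/15 = 0.133333.
d = −ln(1 − 0.133333) = −ln(0.866667) = 0.1431.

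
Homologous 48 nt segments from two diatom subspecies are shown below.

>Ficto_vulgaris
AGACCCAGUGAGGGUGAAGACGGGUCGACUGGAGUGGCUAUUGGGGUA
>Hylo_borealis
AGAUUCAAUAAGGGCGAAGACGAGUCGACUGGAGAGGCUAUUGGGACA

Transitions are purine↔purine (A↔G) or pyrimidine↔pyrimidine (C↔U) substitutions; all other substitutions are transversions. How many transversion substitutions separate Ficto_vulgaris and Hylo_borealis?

The sequences differ at positions 4 (C/U, transition), 5 (C/U, transition), 8 (G/A, transition), 10 (G/A, transition), 15 (U/C, transition), 23 (G/A, transition), 35 (U/A, transversion), 46 (G/A, transition), 47 (U/C, transition).
Of the 9 differences, 8 transitions and 1 transversion, so the answer is 1.

1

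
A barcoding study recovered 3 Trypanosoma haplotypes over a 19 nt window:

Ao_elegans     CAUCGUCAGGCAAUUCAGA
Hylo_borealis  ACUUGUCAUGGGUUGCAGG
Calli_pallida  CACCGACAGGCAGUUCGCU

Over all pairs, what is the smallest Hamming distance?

6

Pairwise Hamming distances:
  Ao_elegans vs Hylo_borealis: 9
  Ao_elegans vs Calli_pallida: 6
  Hylo_borealis vs Calli_pallida: 13
The smallest is 6, between Ao_elegans and Calli_pallida.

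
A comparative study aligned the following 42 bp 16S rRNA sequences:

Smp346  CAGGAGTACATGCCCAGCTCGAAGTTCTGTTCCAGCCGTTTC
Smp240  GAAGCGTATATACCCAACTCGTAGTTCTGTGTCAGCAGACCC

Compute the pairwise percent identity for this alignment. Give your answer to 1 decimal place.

69.0%

Differing sites — 1:C/G; 3:G/A; 5:A/C; 9:C/T; 12:G/A; 17:G/A; 22:A/T; 31:T/G; 32:C/T; 37:C/A; 39:T/A; 40:T/C; 41:T/C.
29 of the 42 sites match, so the percent identity is 29/42 × 100 = 69.0%.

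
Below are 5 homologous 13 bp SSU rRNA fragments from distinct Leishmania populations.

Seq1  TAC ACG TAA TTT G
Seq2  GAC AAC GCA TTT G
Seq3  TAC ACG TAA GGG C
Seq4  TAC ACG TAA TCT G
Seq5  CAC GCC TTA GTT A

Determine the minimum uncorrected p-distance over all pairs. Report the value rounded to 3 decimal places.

0.077

Pairwise Hamming distances:
  Seq1 vs Seq2: 5
  Seq1 vs Seq3: 4
  Seq1 vs Seq4: 1
  Seq1 vs Seq5: 6
  Seq2 vs Seq3: 9
  Seq2 vs Seq4: 6
  Seq2 vs Seq5: 7
  Seq3 vs Seq4: 4
  Seq3 vs Seq5: 7
  Seq4 vs Seq5: 7
The smallest is 1 mismatch, between Seq1 and Seq4; p = 1/13 = 0.077.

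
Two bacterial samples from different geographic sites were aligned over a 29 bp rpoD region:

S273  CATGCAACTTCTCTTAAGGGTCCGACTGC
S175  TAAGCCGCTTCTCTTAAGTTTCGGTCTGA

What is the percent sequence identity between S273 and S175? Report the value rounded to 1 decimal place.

Mismatches occur at site 1 (C→T), site 3 (T→A), site 6 (A→C), site 7 (A→G), site 19 (G→T), site 20 (G→T), site 23 (C→G), site 25 (A→T), site 29 (C→A).
20 of the 29 sites match, so the percent identity is 20/29 × 100 = 69.0%.

69.0%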